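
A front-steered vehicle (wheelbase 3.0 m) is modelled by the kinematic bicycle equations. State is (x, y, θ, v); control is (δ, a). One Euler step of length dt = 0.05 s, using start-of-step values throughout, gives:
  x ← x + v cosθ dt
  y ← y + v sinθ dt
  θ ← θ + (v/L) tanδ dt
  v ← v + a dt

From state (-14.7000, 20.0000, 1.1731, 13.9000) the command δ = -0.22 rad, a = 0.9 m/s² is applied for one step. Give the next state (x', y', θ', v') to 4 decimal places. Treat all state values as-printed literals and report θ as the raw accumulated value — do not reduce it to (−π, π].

(-14.4308, 20.6408, 1.1213, 13.9450)

x' = -14.7000 + 13.9000·cos(1.1731)·0.05 = -14.4308
y' = 20.0000 + 13.9000·sin(1.1731)·0.05 = 20.6408
θ' = 1.1731 + (13.9000/3.0)·tan(-0.22)·0.05 = 1.1213
v' = 13.9000 + 0.9000·0.05 = 13.9450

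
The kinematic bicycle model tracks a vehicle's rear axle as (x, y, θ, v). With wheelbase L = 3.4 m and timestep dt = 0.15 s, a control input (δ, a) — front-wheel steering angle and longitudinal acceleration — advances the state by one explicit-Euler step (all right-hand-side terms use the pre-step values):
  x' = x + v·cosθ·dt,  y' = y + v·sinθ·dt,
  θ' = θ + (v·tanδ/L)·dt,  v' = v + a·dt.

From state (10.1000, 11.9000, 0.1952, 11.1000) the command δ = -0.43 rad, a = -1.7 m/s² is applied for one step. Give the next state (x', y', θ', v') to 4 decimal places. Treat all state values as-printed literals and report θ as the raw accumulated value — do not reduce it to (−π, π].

x' = 10.1000 + 11.1000·cos(0.1952)·0.15 = 11.7334
y' = 11.9000 + 11.1000·sin(0.1952)·0.15 = 12.2229
θ' = 0.1952 + (11.1000/3.4)·tan(-0.43)·0.15 = -0.0294
v' = 11.1000 − 1.7000·0.15 = 10.8450

(11.7334, 12.2229, -0.0294, 10.8450)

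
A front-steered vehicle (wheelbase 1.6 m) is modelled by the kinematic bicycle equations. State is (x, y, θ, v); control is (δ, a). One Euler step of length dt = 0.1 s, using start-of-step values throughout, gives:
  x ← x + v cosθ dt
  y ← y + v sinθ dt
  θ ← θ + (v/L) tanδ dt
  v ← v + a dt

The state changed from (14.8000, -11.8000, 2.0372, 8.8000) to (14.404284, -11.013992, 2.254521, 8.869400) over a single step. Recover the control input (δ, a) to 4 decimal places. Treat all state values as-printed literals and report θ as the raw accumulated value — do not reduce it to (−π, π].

a = (v'−v)/dt = (0.069400)/0.1 = 0.6940
Δθ = θ'−θ = 0.217321;  (v·dt/L) = 8.8000·0.1/1.6 = 0.550000
tan δ = Δθ·L/(v·dt) = 0.395129  →  δ = 0.3763

δ = 0.3763, a = 0.6940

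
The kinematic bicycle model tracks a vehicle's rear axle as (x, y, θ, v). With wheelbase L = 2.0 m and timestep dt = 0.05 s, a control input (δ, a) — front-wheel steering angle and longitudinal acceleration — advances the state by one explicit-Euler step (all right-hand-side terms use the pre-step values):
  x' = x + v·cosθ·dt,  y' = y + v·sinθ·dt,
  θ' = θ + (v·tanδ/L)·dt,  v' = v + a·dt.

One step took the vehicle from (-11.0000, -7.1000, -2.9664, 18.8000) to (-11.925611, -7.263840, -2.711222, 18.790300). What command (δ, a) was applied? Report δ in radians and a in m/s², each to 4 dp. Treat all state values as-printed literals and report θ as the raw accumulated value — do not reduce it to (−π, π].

δ = 0.4974, a = -0.1940

a = (v'−v)/dt = (-0.009700)/0.05 = -0.1940
Δθ = θ'−θ = 0.255178;  (v·dt/L) = 18.8000·0.05/2.0 = 0.470000
tan δ = Δθ·L/(v·dt) = 0.542932  →  δ = 0.4974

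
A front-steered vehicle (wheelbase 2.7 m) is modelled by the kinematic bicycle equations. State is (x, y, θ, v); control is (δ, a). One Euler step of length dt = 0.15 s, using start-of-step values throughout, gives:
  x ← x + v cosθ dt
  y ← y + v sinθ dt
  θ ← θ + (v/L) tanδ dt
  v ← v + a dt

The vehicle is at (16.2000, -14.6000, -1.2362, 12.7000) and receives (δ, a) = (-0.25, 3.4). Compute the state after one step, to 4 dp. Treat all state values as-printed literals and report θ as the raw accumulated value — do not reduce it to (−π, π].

x' = 16.2000 + 12.7000·cos(-1.2362)·0.15 = 16.8256
y' = -14.6000 + 12.7000·sin(-1.2362)·0.15 = -16.3994
θ' = -1.2362 + (12.7000/2.7)·tan(-0.25)·0.15 = -1.4164
v' = 12.7000 + 3.4000·0.15 = 13.2100

(16.8256, -16.3994, -1.4164, 13.2100)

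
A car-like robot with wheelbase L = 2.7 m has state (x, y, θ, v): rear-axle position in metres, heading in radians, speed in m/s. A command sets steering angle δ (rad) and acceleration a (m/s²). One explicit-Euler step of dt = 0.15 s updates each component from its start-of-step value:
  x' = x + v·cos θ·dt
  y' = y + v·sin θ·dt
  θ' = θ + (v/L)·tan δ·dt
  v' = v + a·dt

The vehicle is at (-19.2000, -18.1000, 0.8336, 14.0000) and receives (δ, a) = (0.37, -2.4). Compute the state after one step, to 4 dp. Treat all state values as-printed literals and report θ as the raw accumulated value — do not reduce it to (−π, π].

(-17.7883, -16.5453, 1.1353, 13.6400)

x' = -19.2000 + 14.0000·cos(0.8336)·0.15 = -17.7883
y' = -18.1000 + 14.0000·sin(0.8336)·0.15 = -16.5453
θ' = 0.8336 + (14.0000/2.7)·tan(0.37)·0.15 = 1.1353
v' = 14.0000 − 2.4000·0.15 = 13.6400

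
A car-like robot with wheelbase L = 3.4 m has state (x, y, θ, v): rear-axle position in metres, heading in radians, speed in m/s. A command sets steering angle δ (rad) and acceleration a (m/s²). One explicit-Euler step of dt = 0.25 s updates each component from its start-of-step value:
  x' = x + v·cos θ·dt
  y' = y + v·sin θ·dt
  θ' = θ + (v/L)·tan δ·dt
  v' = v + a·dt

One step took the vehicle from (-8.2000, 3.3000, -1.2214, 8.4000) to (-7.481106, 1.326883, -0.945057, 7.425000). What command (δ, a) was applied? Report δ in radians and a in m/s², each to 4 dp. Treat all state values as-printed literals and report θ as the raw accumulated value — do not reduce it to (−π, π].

δ = 0.4207, a = -3.9000

a = (v'−v)/dt = (-0.975000)/0.25 = -3.9000
Δθ = θ'−θ = 0.276343;  (v·dt/L) = 8.4000·0.25/3.4 = 0.617647
tan δ = Δθ·L/(v·dt) = 0.447412  →  δ = 0.4207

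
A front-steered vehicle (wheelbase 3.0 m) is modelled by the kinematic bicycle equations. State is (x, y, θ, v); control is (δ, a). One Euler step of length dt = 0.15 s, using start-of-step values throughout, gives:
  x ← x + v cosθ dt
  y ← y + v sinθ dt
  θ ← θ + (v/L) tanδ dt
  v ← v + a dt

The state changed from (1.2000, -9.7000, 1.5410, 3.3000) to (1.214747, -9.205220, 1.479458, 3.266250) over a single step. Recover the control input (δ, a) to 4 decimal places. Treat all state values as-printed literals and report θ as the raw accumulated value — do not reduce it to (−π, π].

δ = -0.3570, a = -0.2250

a = (v'−v)/dt = (-0.033750)/0.15 = -0.2250
Δθ = θ'−θ = -0.061542;  (v·dt/L) = 3.3000·0.15/3.0 = 0.165000
tan δ = Δθ·L/(v·dt) = -0.372982  →  δ = -0.3570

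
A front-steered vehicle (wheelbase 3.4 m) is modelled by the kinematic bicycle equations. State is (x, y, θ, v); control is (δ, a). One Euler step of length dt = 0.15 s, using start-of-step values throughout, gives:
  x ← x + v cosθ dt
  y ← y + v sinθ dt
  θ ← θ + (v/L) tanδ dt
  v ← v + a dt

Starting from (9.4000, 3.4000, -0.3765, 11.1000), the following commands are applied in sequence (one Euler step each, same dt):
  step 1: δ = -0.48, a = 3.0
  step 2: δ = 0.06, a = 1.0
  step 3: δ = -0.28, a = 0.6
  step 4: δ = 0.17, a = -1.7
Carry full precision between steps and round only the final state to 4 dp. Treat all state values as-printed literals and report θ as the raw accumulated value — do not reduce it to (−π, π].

after step 1 (δ=-0.48, a=3.0): (10.948379, 2.787833, -0.631446, 11.550000)
after step 2 (δ=0.06, a=1.0): (12.346809, 1.765116, -0.600836, 11.700000)
after step 3 (δ=-0.28, a=0.6): (13.794444, 0.772958, -0.749265, 11.790000)
after step 4 (δ=0.17, a=-1.7): (15.089322, -0.431568, -0.659978, 11.535000)

(15.0893, -0.4316, -0.6600, 11.5350)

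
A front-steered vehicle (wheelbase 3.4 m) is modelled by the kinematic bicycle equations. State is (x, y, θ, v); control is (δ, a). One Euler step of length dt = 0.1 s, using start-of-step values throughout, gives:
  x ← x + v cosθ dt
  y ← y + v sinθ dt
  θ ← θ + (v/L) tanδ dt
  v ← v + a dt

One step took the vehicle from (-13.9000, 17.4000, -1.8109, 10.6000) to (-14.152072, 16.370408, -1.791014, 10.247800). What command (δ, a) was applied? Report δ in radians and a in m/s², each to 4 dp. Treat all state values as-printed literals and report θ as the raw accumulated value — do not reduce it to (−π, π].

a = (v'−v)/dt = (-0.352200)/0.1 = -3.5220
Δθ = θ'−θ = 0.019886;  (v·dt/L) = 10.6000·0.1/3.4 = 0.311765
tan δ = Δθ·L/(v·dt) = 0.063785  →  δ = 0.0637

δ = 0.0637, a = -3.5220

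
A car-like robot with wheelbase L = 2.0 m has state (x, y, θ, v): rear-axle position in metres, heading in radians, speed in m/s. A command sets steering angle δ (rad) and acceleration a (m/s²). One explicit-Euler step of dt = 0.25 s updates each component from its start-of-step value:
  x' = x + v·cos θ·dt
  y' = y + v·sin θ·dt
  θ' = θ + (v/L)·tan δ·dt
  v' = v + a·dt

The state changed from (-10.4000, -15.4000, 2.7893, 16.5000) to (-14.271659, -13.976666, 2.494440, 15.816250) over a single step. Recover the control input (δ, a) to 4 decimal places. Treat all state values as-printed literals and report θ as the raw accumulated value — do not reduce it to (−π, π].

a = (v'−v)/dt = (-0.683750)/0.25 = -2.7350
Δθ = θ'−θ = -0.294860;  (v·dt/L) = 16.5000·0.25/2.0 = 2.062500
tan δ = Δθ·L/(v·dt) = -0.142962  →  δ = -0.1420

δ = -0.1420, a = -2.7350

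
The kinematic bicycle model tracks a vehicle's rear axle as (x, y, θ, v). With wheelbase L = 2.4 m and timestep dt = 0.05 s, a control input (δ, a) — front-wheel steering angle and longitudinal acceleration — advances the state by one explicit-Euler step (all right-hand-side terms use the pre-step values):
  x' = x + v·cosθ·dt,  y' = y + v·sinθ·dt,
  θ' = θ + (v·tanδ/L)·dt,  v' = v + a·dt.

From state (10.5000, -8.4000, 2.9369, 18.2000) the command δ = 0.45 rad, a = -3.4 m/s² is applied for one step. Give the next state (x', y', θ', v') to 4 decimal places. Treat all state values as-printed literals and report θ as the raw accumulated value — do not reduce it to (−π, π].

(9.6090, -8.2150, 3.1201, 18.0300)

x' = 10.5000 + 18.2000·cos(2.9369)·0.05 = 9.6090
y' = -8.4000 + 18.2000·sin(2.9369)·0.05 = -8.2150
θ' = 2.9369 + (18.2000/2.4)·tan(0.45)·0.05 = 3.1201
v' = 18.2000 − 3.4000·0.05 = 18.0300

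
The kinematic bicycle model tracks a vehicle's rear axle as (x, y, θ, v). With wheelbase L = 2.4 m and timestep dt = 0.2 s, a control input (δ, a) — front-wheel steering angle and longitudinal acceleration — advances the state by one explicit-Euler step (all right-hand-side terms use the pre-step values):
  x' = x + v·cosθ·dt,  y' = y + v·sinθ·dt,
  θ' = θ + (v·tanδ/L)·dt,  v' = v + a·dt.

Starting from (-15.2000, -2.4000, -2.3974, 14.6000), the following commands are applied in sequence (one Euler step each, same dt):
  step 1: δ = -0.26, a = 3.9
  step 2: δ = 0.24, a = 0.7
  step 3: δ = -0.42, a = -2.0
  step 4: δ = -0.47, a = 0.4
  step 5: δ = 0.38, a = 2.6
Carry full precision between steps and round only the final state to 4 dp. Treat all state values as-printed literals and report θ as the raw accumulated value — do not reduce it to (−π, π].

after step 1 (δ=-0.26, a=3.9): (-17.348054, -4.377944, -2.721060, 15.380000)
after step 2 (δ=0.24, a=0.7): (-20.156047, -5.633712, -2.407414, 15.520000)
after step 3 (δ=-0.42, a=-2.0): (-22.460399, -7.713322, -2.984981, 15.120000)
after step 4 (δ=-0.47, a=0.4): (-25.447390, -8.184981, -3.625018, 15.200000)
after step 5 (δ=0.38, a=2.6): (-28.139029, -6.771943, -3.119096, 15.720000)

(-28.1390, -6.7719, -3.1191, 15.7200)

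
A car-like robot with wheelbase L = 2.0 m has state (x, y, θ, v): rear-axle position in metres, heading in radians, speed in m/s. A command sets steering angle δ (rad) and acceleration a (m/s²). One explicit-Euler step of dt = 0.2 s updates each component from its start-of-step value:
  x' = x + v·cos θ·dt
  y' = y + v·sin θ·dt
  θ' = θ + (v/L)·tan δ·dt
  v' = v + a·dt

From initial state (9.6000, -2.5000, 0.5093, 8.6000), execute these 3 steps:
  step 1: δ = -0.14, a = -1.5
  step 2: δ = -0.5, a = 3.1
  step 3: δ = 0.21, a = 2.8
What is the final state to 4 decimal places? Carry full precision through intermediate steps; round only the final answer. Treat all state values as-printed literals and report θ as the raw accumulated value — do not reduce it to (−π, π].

(14.4184, -1.1496, 0.1248, 9.4800)

after step 1 (δ=-0.14, a=-1.5): (11.101708, -1.661386, 0.388107, 8.300000)
after step 2 (δ=-0.5, a=3.1): (12.638249, -1.033181, -0.065324, 8.920000)
after step 3 (δ=0.21, a=2.8): (14.418444, -1.149636, 0.124799, 9.480000)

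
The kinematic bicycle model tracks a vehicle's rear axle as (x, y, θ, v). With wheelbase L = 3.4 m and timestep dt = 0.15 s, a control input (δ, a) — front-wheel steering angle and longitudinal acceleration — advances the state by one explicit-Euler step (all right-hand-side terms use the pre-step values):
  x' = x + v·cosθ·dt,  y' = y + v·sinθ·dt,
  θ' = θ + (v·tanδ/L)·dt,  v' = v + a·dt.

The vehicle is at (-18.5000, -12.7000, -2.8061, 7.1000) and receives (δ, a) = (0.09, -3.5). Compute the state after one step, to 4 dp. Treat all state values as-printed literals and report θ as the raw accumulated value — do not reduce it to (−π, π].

x' = -18.5000 + 7.1000·cos(-2.8061)·0.15 = -19.5056
y' = -12.7000 + 7.1000·sin(-2.8061)·0.15 = -13.0506
θ' = -2.8061 + (7.1000/3.4)·tan(0.09)·0.15 = -2.7778
v' = 7.1000 − 3.5000·0.15 = 6.5750

(-19.5056, -13.0506, -2.7778, 6.5750)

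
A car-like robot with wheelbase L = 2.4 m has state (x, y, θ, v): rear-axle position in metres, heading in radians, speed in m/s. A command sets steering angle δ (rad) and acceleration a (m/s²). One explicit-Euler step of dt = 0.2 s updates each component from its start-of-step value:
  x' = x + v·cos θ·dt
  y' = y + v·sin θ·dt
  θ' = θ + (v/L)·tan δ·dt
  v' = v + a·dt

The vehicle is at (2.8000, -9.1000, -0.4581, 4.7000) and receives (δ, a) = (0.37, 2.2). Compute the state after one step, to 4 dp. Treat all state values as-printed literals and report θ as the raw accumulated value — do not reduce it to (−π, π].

(3.6431, -9.5157, -0.3062, 5.1400)

x' = 2.8000 + 4.7000·cos(-0.4581)·0.2 = 3.6431
y' = -9.1000 + 4.7000·sin(-0.4581)·0.2 = -9.5157
θ' = -0.4581 + (4.7000/2.4)·tan(0.37)·0.2 = -0.3062
v' = 4.7000 + 2.2000·0.2 = 5.1400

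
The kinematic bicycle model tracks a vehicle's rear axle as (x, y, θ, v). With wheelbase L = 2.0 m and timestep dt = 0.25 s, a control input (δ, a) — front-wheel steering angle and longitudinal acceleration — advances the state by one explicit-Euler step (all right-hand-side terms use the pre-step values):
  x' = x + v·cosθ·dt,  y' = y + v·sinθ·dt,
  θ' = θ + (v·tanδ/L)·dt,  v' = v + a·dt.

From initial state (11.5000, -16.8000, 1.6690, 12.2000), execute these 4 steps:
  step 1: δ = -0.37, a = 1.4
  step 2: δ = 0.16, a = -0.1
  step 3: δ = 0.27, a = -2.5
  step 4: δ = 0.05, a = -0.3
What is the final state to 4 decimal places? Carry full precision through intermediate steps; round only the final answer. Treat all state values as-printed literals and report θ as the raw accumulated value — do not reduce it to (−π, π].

after step 1 (δ=-0.37, a=1.4): (11.200960, -13.764695, 1.077509, 12.550000)
after step 2 (δ=0.16, a=-0.1): (12.686642, -11.001245, 1.330673, 12.525000)
after step 3 (δ=0.27, a=-2.5): (13.431324, -7.959835, 1.763972, 11.900000)
after step 4 (δ=0.05, a=-0.3): (12.860194, -5.040172, 1.838409, 11.825000)

(12.8602, -5.0402, 1.8384, 11.8250)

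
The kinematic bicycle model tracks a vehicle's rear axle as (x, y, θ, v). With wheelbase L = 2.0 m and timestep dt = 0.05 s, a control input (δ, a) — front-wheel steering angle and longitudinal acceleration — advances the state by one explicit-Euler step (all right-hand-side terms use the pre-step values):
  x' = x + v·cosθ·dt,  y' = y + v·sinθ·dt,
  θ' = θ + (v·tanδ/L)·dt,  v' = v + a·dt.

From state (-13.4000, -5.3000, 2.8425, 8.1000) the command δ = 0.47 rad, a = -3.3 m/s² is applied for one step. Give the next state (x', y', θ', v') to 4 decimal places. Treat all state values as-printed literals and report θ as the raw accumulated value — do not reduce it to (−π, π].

x' = -13.4000 + 8.1000·cos(2.8425)·0.05 = -13.7870
y' = -5.3000 + 8.1000·sin(2.8425)·0.05 = -5.1807
θ' = 2.8425 + (8.1000/2.0)·tan(0.47)·0.05 = 2.9454
v' = 8.1000 − 3.3000·0.05 = 7.9350

(-13.7870, -5.1807, 2.9454, 7.9350)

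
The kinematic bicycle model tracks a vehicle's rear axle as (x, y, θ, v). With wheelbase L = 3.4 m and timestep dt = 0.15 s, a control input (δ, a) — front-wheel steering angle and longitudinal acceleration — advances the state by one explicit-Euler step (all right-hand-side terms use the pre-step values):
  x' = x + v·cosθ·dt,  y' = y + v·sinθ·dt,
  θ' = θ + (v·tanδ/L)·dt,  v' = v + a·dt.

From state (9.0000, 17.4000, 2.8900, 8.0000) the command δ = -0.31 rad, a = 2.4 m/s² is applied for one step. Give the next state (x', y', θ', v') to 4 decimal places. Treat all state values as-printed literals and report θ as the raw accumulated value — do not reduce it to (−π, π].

(7.8378, 17.6987, 2.7769, 8.3600)

x' = 9.0000 + 8.0000·cos(2.8900)·0.15 = 7.8378
y' = 17.4000 + 8.0000·sin(2.8900)·0.15 = 17.6987
θ' = 2.8900 + (8.0000/3.4)·tan(-0.31)·0.15 = 2.7769
v' = 8.0000 + 2.4000·0.15 = 8.3600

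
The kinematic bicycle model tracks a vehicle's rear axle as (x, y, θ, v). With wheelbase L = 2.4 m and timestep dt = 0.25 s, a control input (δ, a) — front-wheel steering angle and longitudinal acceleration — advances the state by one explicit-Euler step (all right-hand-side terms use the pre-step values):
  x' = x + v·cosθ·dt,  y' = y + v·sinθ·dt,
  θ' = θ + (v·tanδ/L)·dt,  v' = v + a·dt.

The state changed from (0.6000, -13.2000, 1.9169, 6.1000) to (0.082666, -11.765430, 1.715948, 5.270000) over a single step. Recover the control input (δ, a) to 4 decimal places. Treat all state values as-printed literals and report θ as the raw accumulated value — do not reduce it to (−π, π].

a = (v'−v)/dt = (-0.830000)/0.25 = -3.3200
Δθ = θ'−θ = -0.200952;  (v·dt/L) = 6.1000·0.25/2.4 = 0.635417
tan δ = Δθ·L/(v·dt) = -0.316252  →  δ = -0.3063

δ = -0.3063, a = -3.3200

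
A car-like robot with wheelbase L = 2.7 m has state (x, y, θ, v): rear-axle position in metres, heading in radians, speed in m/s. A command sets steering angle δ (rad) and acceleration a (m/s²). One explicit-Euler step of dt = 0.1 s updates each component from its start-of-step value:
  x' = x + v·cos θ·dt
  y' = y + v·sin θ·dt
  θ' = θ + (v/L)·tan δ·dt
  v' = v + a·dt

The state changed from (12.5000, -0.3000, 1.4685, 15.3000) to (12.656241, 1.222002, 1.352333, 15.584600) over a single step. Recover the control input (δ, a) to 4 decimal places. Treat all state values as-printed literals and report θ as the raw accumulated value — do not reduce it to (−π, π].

a = (v'−v)/dt = (0.284600)/0.1 = 2.8460
Δθ = θ'−θ = -0.116167;  (v·dt/L) = 15.3000·0.1/2.7 = 0.566667
tan δ = Δθ·L/(v·dt) = -0.205001  →  δ = -0.2022

δ = -0.2022, a = 2.8460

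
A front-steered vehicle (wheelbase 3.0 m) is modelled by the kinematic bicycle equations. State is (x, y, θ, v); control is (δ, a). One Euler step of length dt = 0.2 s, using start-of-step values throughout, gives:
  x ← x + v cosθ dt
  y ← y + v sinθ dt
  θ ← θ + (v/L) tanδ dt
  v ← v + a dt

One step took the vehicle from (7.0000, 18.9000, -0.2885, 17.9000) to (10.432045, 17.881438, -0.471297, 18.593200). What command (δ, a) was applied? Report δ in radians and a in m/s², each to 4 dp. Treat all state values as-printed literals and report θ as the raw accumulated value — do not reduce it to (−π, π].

a = (v'−v)/dt = (0.693200)/0.2 = 3.4660
Δθ = θ'−θ = -0.182797;  (v·dt/L) = 17.9000·0.2/3.0 = 1.193333
tan δ = Δθ·L/(v·dt) = -0.153182  →  δ = -0.1520

δ = -0.1520, a = 3.4660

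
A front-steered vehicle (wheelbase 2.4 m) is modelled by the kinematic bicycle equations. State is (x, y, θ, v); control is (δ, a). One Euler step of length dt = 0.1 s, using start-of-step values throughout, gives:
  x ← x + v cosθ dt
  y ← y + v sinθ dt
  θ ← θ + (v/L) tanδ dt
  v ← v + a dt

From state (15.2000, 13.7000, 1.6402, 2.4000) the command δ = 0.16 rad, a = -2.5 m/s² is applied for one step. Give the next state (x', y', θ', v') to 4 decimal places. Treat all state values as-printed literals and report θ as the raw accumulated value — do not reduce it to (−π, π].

(15.1834, 13.9394, 1.6563, 2.1500)

x' = 15.2000 + 2.4000·cos(1.6402)·0.1 = 15.1834
y' = 13.7000 + 2.4000·sin(1.6402)·0.1 = 13.9394
θ' = 1.6402 + (2.4000/2.4)·tan(0.16)·0.1 = 1.6563
v' = 2.4000 − 2.5000·0.1 = 2.1500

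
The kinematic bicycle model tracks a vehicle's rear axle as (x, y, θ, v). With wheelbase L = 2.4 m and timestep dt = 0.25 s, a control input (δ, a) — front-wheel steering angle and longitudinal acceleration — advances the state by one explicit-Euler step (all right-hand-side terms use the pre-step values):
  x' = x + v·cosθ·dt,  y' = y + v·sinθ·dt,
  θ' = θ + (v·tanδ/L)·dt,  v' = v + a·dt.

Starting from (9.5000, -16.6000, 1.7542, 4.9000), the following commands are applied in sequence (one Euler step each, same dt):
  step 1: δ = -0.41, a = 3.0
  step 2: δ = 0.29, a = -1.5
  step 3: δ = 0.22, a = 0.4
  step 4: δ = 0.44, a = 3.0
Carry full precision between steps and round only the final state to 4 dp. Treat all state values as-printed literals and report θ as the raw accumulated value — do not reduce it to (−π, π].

(8.8050, -11.3792, 2.0944, 6.1250)

after step 1 (δ=-0.41, a=3.0): (9.276588, -15.395545, 1.532357, 5.650000)
after step 2 (δ=0.29, a=-1.5): (9.330870, -13.984088, 1.707985, 5.275000)
after step 3 (δ=0.22, a=0.4): (9.150519, -12.677729, 1.830860, 5.375000)
after step 4 (δ=0.44, a=3.0): (8.804985, -11.379164, 2.094448, 6.125000)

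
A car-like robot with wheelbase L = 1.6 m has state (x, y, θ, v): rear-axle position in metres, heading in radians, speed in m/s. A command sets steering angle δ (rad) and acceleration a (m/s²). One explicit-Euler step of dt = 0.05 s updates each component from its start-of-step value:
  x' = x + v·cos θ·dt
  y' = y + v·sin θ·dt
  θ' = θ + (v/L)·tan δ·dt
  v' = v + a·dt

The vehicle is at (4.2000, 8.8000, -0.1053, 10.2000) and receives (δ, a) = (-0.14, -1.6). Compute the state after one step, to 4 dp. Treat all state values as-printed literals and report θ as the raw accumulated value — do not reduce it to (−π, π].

(4.7072, 8.7464, -0.1502, 10.1200)

x' = 4.2000 + 10.2000·cos(-0.1053)·0.05 = 4.7072
y' = 8.8000 + 10.2000·sin(-0.1053)·0.05 = 8.7464
θ' = -0.1053 + (10.2000/1.6)·tan(-0.14)·0.05 = -0.1502
v' = 10.2000 − 1.6000·0.05 = 10.1200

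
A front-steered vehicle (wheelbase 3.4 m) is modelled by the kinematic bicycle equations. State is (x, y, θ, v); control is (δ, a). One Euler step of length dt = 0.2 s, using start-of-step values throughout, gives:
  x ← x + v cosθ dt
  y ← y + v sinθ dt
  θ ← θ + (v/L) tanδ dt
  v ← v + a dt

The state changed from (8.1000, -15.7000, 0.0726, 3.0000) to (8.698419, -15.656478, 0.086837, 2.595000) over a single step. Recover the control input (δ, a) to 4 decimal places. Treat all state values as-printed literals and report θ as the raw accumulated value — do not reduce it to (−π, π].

δ = 0.0805, a = -2.0250

a = (v'−v)/dt = (-0.405000)/0.2 = -2.0250
Δθ = θ'−θ = 0.014237;  (v·dt/L) = 3.0000·0.2/3.4 = 0.176471
tan δ = Δθ·L/(v·dt) = 0.080676  →  δ = 0.0805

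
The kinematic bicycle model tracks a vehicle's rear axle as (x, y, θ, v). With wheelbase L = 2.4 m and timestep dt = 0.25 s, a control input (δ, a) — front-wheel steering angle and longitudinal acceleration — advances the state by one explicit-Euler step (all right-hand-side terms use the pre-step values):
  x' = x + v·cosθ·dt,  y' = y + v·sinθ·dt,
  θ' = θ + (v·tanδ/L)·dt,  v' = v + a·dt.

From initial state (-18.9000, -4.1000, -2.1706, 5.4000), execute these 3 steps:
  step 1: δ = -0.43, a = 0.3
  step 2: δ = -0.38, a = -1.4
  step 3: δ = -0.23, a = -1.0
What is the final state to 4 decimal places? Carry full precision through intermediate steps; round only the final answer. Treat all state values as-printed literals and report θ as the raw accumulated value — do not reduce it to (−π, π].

after step 1 (δ=-0.43, a=0.3): (-19.662049, -5.214353, -2.428574, 5.475000)
after step 2 (δ=-0.38, a=-1.4): (-20.697359, -6.109679, -2.656364, 5.125000)
after step 3 (δ=-0.23, a=-1.0): (-21.830712, -6.707267, -2.781363, 4.875000)

(-21.8307, -6.7073, -2.7814, 4.8750)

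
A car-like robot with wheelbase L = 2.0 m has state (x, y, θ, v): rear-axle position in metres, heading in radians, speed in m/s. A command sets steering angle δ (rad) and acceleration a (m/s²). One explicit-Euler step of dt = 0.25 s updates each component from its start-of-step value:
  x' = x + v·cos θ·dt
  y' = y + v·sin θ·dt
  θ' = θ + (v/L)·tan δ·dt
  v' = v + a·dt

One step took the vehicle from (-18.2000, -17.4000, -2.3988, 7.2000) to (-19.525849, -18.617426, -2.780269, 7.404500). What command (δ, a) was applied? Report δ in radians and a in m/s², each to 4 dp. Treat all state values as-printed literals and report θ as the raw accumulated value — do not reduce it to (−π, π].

δ = -0.4009, a = 0.8180

a = (v'−v)/dt = (0.204500)/0.25 = 0.8180
Δθ = θ'−θ = -0.381469;  (v·dt/L) = 7.2000·0.25/2.0 = 0.900000
tan δ = Δθ·L/(v·dt) = -0.423854  →  δ = -0.4009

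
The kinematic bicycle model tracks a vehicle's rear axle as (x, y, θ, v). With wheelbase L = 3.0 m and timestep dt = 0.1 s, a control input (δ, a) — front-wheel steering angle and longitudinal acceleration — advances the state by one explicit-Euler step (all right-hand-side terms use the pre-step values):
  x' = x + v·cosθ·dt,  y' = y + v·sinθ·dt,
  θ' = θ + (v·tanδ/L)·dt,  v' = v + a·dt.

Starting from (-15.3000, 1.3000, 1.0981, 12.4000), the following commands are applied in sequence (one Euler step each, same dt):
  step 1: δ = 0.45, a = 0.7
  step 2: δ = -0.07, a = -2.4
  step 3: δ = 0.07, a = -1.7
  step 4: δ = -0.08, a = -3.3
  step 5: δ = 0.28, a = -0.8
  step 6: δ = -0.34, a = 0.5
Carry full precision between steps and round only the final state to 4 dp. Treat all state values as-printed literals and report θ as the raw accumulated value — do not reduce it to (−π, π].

(-13.1323, 8.1954, 1.2400, 11.7000)

after step 1 (δ=0.45, a=0.7): (-14.735442, 2.404026, 1.297763, 12.470000)
after step 2 (δ=-0.07, a=-2.4): (-14.399184, 3.604834, 1.268618, 12.230000)
after step 3 (δ=0.07, a=-1.7): (-14.035219, 4.772421, 1.297202, 12.060000)
after step 4 (δ=-0.08, a=-3.3): (-13.709365, 5.933565, 1.264973, 11.730000)
after step 5 (δ=0.28, a=-0.8): (-13.356200, 7.052137, 1.377407, 11.650000)
after step 6 (δ=-0.34, a=0.5): (-13.132303, 8.195419, 1.240039, 11.700000)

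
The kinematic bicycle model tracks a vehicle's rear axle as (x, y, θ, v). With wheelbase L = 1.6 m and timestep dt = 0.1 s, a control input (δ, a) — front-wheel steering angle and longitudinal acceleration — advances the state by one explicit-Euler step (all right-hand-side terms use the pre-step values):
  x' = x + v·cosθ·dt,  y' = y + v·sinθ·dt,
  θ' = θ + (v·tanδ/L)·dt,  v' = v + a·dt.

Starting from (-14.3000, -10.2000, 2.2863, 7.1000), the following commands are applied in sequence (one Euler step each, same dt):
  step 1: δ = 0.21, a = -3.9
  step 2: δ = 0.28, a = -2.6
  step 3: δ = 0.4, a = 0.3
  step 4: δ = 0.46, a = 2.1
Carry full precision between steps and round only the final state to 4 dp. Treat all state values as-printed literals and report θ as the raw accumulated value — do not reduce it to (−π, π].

(-16.3469, -8.5230, 2.8726, 6.6900)

after step 1 (δ=0.21, a=-3.9): (-14.765758, -9.664118, 2.380882, 6.710000)
after step 2 (δ=0.28, a=-2.6): (-15.251795, -9.201506, 2.501475, 6.450000)
after step 3 (δ=0.4, a=0.3): (-15.769101, -8.816255, 2.671914, 6.480000)
after step 4 (δ=0.46, a=2.1): (-16.346932, -8.522970, 2.872570, 6.690000)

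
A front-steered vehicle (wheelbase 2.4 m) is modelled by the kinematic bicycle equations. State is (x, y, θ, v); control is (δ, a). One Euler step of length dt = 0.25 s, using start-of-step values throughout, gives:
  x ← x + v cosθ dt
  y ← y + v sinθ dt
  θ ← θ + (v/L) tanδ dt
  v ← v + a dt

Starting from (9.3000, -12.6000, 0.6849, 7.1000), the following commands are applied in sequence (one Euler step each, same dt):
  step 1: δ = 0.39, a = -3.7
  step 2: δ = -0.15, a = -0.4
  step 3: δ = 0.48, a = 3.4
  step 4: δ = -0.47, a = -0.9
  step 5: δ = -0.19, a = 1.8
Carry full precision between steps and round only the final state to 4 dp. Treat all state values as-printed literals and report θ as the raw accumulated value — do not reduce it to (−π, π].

after step 1 (δ=0.39, a=-3.7): (10.674706, -11.477143, 0.988909, 6.175000)
after step 2 (δ=-0.15, a=-0.4): (11.523153, -10.187452, 0.891695, 6.075000)
after step 3 (δ=0.48, a=3.4): (12.477071, -9.005656, 1.221144, 6.925000)
after step 4 (δ=-0.47, a=-0.9): (13.070148, -7.379161, 0.854721, 6.700000)
after step 5 (δ=-0.19, a=1.8): (14.169667, -6.115562, 0.720497, 7.150000)

(14.1697, -6.1156, 0.7205, 7.1500)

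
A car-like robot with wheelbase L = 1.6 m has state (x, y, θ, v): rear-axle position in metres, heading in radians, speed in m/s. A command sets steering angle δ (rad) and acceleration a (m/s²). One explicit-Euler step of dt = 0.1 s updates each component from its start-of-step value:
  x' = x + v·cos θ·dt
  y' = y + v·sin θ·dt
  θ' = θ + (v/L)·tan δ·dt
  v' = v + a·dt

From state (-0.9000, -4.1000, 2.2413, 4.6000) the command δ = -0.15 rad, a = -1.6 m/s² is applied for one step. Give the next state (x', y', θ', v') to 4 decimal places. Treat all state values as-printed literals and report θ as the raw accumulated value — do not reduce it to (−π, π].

x' = -0.9000 + 4.6000·cos(2.2413)·0.1 = -1.1858
y' = -4.1000 + 4.6000·sin(2.2413)·0.1 = -3.7396
θ' = 2.2413 + (4.6000/1.6)·tan(-0.15)·0.1 = 2.1978
v' = 4.6000 − 1.6000·0.1 = 4.4400

(-1.1858, -3.7396, 2.1978, 4.4400)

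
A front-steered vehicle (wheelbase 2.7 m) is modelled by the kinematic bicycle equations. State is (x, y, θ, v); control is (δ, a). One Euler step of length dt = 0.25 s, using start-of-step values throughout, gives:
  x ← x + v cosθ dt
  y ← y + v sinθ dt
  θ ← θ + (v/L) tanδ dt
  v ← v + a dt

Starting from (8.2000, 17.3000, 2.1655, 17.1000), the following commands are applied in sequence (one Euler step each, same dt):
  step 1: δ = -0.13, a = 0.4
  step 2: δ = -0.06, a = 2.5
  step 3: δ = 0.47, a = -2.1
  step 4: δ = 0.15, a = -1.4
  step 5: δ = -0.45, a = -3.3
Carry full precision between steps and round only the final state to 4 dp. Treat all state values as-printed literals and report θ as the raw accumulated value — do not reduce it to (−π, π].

after step 1 (δ=-0.13, a=0.4): (5.804874, 20.841045, 1.958499, 17.200000)
after step 2 (δ=-0.06, a=2.5): (4.179204, 24.821898, 1.862829, 17.825000)
after step 3 (δ=0.47, a=-2.1): (2.896253, 29.089474, 2.701208, 17.300000)
after step 4 (δ=0.15, a=-1.4): (-1.016089, 30.933168, 2.943304, 16.950000)
after step 5 (δ=-0.45, a=-3.3): (-5.170555, 31.767921, 2.185176, 16.125000)

(-5.1706, 31.7679, 2.1852, 16.1250)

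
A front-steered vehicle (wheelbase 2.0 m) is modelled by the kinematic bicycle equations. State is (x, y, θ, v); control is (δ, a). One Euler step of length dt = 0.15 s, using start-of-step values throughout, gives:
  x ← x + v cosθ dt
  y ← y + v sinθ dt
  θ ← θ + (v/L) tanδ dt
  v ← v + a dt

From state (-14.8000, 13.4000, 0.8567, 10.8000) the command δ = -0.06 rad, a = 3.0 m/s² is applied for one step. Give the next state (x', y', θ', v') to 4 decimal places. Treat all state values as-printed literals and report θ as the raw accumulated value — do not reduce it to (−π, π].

x' = -14.8000 + 10.8000·cos(0.8567)·0.15 = -13.7390
y' = 13.4000 + 10.8000·sin(0.8567)·0.15 = 14.6242
θ' = 0.8567 + (10.8000/2.0)·tan(-0.06)·0.15 = 0.8080
v' = 10.8000 + 3.0000·0.15 = 11.2500

(-13.7390, 14.6242, 0.8080, 11.2500)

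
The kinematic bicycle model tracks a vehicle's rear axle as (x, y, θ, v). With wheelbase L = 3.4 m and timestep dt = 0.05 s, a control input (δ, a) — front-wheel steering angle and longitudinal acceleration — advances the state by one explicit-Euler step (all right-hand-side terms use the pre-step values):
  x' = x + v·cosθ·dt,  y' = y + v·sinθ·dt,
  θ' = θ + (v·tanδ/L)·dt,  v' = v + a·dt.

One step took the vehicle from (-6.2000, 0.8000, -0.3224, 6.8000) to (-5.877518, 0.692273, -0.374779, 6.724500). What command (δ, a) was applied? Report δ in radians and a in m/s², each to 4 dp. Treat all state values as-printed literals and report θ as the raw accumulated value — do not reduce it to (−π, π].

δ = -0.4825, a = -1.5100

a = (v'−v)/dt = (-0.075500)/0.05 = -1.5100
Δθ = θ'−θ = -0.052379;  (v·dt/L) = 6.8000·0.05/3.4 = 0.100000
tan δ = Δθ·L/(v·dt) = -0.523790  →  δ = -0.4825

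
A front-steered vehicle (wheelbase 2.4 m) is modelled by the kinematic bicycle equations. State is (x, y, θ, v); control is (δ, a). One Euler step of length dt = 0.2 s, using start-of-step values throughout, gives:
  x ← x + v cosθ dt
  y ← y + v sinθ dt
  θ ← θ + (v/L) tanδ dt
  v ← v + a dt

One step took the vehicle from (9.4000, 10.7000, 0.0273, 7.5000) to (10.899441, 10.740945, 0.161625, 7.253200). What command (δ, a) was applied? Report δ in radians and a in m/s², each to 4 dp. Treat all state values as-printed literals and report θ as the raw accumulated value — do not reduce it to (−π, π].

a = (v'−v)/dt = (-0.246800)/0.2 = -1.2340
Δθ = θ'−θ = 0.134325;  (v·dt/L) = 7.5000·0.2/2.4 = 0.625000
tan δ = Δθ·L/(v·dt) = 0.214920  →  δ = 0.2117

δ = 0.2117, a = -1.2340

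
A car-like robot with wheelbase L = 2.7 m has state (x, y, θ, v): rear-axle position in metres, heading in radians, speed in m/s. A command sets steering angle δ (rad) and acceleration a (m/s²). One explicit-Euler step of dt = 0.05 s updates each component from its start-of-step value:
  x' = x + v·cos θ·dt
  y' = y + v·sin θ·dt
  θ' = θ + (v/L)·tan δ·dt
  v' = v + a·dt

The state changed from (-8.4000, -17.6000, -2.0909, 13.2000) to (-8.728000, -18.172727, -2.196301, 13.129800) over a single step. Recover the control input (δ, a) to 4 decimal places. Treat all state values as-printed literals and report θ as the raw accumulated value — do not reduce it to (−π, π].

a = (v'−v)/dt = (-0.070200)/0.05 = -1.4040
Δθ = θ'−θ = -0.105401;  (v·dt/L) = 13.2000·0.05/2.7 = 0.244444
tan δ = Δθ·L/(v·dt) = -0.431186  →  δ = -0.4071

δ = -0.4071, a = -1.4040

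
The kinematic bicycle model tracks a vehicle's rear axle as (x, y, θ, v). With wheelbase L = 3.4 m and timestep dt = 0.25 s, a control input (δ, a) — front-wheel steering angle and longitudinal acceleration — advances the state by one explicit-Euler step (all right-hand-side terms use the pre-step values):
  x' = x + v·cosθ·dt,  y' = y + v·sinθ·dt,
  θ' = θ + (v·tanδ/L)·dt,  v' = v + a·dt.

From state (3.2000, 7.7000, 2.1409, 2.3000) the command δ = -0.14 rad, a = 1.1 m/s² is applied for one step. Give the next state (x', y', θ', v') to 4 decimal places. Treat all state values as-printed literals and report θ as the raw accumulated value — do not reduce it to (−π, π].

(2.8897, 8.1841, 2.1171, 2.5750)

x' = 3.2000 + 2.3000·cos(2.1409)·0.25 = 2.8897
y' = 7.7000 + 2.3000·sin(2.1409)·0.25 = 8.1841
θ' = 2.1409 + (2.3000/3.4)·tan(-0.14)·0.25 = 2.1171
v' = 2.3000 + 1.1000·0.25 = 2.5750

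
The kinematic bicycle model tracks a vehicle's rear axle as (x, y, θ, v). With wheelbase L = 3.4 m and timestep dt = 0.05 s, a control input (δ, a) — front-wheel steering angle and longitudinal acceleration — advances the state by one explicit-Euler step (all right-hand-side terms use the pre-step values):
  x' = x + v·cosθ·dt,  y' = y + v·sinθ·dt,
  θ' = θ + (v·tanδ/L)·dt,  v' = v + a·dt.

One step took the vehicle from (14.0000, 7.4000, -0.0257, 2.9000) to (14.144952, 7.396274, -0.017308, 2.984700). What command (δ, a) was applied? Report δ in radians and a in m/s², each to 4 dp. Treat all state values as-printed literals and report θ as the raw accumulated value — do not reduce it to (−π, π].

a = (v'−v)/dt = (0.084700)/0.05 = 1.6940
Δθ = θ'−θ = 0.008392;  (v·dt/L) = 2.9000·0.05/3.4 = 0.042647
tan δ = Δθ·L/(v·dt) = 0.196778  →  δ = 0.1943

δ = 0.1943, a = 1.6940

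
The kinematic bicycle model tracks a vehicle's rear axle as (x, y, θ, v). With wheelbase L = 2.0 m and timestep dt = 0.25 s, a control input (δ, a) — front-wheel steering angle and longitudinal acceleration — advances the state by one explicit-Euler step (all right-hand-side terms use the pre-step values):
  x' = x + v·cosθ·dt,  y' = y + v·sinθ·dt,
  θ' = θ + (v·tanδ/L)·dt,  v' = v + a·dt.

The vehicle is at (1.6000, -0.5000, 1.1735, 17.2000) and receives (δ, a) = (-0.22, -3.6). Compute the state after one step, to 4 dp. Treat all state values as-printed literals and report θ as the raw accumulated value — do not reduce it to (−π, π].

x' = 1.6000 + 17.2000·cos(1.1735)·0.25 = 3.2638
y' = -0.5000 + 17.2000·sin(1.1735)·0.25 = 3.4651
θ' = 1.1735 + (17.2000/2.0)·tan(-0.22)·0.25 = 0.6927
v' = 17.2000 − 3.6000·0.25 = 16.3000

(3.2638, 3.4651, 0.6927, 16.3000)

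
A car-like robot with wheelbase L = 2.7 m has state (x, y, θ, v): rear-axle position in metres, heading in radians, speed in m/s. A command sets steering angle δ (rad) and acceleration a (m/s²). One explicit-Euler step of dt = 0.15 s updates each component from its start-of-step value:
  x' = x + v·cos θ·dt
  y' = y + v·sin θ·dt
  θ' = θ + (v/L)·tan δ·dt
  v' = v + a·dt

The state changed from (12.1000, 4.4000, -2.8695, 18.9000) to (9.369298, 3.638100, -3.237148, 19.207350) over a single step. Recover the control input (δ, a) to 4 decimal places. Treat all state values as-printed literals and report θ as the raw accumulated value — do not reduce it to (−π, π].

a = (v'−v)/dt = (0.307350)/0.15 = 2.0490
Δθ = θ'−θ = -0.367648;  (v·dt/L) = 18.9000·0.15/2.7 = 1.050000
tan δ = Δθ·L/(v·dt) = -0.350141  →  δ = -0.3368

δ = -0.3368, a = 2.0490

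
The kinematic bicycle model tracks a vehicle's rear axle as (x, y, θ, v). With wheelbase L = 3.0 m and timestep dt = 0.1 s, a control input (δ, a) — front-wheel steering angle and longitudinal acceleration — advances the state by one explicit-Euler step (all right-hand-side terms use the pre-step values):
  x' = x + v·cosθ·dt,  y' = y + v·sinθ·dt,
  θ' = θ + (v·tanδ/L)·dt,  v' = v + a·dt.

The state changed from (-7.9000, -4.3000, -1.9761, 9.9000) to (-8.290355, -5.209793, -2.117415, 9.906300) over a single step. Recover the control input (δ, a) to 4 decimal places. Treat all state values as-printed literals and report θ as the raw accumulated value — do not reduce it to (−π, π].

a = (v'−v)/dt = (0.006300)/0.1 = 0.0630
Δθ = θ'−θ = -0.141315;  (v·dt/L) = 9.9000·0.1/3.0 = 0.330000
tan δ = Δθ·L/(v·dt) = -0.428227  →  δ = -0.4046

δ = -0.4046, a = 0.0630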